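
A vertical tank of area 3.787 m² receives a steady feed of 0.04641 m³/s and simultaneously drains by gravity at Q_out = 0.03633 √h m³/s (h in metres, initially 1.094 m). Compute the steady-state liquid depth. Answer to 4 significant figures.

Level balance: A dh/dt = 0.04641 − 0.03633 √h. Setting dh/dt = 0:
Q_in = 0.03633 √h_ss ⇒ √h_ss = 0.04641/0.03633 = 1.27746.
h_ss = 1.27746² = 1.63190 m. (Since h₀ = 1.094 m < h_ss, the level will rise toward this value.)

1.632 m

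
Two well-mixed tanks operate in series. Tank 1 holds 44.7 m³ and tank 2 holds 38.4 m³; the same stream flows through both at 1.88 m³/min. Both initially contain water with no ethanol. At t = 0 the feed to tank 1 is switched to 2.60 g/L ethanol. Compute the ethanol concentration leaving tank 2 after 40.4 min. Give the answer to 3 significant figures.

1.42 g/L

Time constants: τᵢ = Vᵢ/Q for each well-mixed tank.
τ₁ = 44.7/1.88 = 23.777 min; τ₂ = 38.4/1.88 = 20.426 min.
Solving the cascade with C₁(0)=C₂(0)=0 gives C₂(t) = C_in[1 − (τ₁ e^(−t/τ₁) − τ₂ e^(−t/τ₂))/(τ₁ − τ₂)].
At t = 40.4: e^(−t/τ₁) = 0.18284, e^(−t/τ₂) = 0.13836.
C₂ = 2.60·[1 − (23.777·0.18284 − 20.426·0.13836)/(3.3511)] = 2.60·0.54603 = 1.4197 g/L.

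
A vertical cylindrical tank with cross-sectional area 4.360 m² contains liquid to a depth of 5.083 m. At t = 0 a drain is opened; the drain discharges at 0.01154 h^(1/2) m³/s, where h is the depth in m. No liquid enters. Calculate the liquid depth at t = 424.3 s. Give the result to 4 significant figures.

With no inflow, A dh/dt = −0.01154 √h.
Separate and integrate: 2(√h − √h₀) = −(0.01154/A) t.
√h = √5.083 − 0.01154·424.3/(2·4.360) = 2.25455 − 0.561516 = 1.69303.
h = 1.69303² = 2.86637 m.

2.866 m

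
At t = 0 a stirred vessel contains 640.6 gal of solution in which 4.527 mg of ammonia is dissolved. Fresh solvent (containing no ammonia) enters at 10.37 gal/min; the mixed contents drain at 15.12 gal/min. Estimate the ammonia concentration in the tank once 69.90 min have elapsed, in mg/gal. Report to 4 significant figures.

Total volume: dV/dt = Q_in − Q_out = -4.75000 gal/min, so V(t) = 640.6 − 4.75000 t and V(69.90) = 308.575 gal.
No ammonia enters, so dm/dt = −Q_out · (m/V).
dm/m = −Q_out dt/(V₀ − 4.75000 t); integrating gives ln(m/m₀) = −(Q_out/(Q_in−Q_out)) ln(V/V₀).
m = m₀ (V₀/V)^(Q_out/(Q_in−Q_out)) = 4.527 × (640.6/308.575)^(-3.18316) = 0.442618 mg.
C = m/V = 0.442618/308.575 = 0.00143439 mg/gal.

0.001434 mg/gal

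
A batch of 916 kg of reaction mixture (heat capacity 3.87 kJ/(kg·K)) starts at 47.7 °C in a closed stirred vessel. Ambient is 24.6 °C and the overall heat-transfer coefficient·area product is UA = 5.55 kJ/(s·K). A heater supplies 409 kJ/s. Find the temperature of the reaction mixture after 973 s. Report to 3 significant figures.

87.3 °C

M c_p dT/dt = −UA(T − T_amb) + Q̇.
dT/dt = (T_ss − T)/τ with T_ss = T_amb + Q̇/UA = 24.6 + 409/5.55 = 98.294 °C, τ = M c_p/UA = 916·3.87/5.55 = 638.72 s.
Solution: T(t) = T_ss + (T₀ − T_ss) e^(−t/τ).
T(973) = 98.294 + (-50.594)·0.21798 = 87.265 °C.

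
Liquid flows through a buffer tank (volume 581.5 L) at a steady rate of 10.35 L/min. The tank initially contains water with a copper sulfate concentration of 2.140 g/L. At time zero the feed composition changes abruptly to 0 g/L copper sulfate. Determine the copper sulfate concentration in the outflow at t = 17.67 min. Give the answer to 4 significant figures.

1.563 g/L

Accumulation = in − out for the solute gives V dC/dt = Q(C_in − C).
Rewrite as dC/dt + C/τ = C_in/τ, τ = V/Q = 56.1836 min.
C approaches C_in exponentially: C(t) = C_in + (C₀ − C_in) e^(−t/τ).
C(17.67) = 0 + (2.140 − 0)·e^(−17.67/56.1836) = 0 + (2.14000)·0.730150 = 1.56252 g/L.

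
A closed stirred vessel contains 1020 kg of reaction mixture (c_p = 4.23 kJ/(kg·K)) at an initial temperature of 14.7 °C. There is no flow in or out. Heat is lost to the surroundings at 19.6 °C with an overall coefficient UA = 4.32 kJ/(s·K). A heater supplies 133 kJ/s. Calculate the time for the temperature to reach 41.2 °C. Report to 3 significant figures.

Energy balance: M c_p dT/dt = −UA(T − T_amb) + Q̇.
τ = M c_p/UA = 998.75 s; T_ss = T_amb + Q̇/UA = 19.6 + 133/4.32 = 50.387 °C.
T(t) = T_ss + (T₀ − T_ss)e^(−t/τ); set T = 41.2:
t = −τ ln[(T − T_ss)/(T₀ − T_ss)] = −998.75 · ln(0.25743) = 1355.3 s.

1360 s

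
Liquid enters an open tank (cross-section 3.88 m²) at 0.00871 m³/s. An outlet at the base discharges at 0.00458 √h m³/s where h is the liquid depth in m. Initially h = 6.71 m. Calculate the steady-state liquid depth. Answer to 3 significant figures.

Level balance: A dh/dt = 0.00871 − 0.00458 √h. Setting dh/dt = 0:
Q_in = 0.00458 √h_ss ⇒ √h_ss = 0.00871/0.00458 = 1.9017.
h_ss = 1.9017² = 3.6166 m. (Since h₀ = 6.71 m > h_ss, the level will fall toward this value.)

3.62 m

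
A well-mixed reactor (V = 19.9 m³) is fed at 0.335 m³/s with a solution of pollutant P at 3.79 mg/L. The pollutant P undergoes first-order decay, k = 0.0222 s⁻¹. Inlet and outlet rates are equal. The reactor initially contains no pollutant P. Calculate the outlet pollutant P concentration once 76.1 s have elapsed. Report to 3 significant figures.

1.55 mg/L

Species balance: V dC/dt = Q C_in − Q C − k V C.
dC/dt = (Q/V) C_in − (Q/V + k) C; effective rate a = Q/V + k = 0.016834 + 0.0222 = 0.039034 s⁻¹.
C_ss = Q C_in/(Q + kV) = 1.6345 mg/L; C(t) = C_ss + (C₀ − C_ss) e^(−a t).
C(76.1) = 1.6345 + (-1.6345)·e^(−0.039034·76.1) = 1.6345 + (-1.6345)·0.051278 = 1.5507 mg/L.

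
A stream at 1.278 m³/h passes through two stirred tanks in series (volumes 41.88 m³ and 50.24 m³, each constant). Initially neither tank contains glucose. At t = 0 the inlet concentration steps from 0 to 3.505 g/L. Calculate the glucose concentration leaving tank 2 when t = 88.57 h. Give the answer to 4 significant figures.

Each tank obeys Vᵢ dCᵢ/dt = Q(Cᵢ₋₁ − Cᵢ), so τᵢ = Vᵢ/Q.
τ₁ = 41.88/1.278 = 32.7700 h; τ₂ = 50.24/1.278 = 39.3114 h.
Solving the cascade with C₁(0)=C₂(0)=0 gives C₂(t) = C_in[1 − (τ₁ e^(−t/τ₁) − τ₂ e^(−t/τ₂))/(τ₁ − τ₂)].
At t = 88.57: e^(−t/τ₁) = 0.0670189, e^(−t/τ₂) = 0.105080.
C₂ = 3.505·[1 − (32.7700·0.0670189 − 39.3114·0.105080)/(-6.54147)] = 3.505·0.704251 = 2.46840 g/L.

2.468 g/L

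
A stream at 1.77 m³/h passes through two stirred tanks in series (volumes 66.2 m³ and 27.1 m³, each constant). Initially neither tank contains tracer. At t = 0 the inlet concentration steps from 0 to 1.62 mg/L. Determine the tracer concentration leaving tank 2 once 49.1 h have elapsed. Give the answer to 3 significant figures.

Each tank obeys Vᵢ dCᵢ/dt = Q(Cᵢ₋₁ − Cᵢ), so τᵢ = Vᵢ/Q.
τ₁ = 66.2/1.77 = 37.401 h; τ₂ = 27.1/1.77 = 15.311 h.
Solving the cascade with C₁(0)=C₂(0)=0 gives C₂(t) = C_in[1 − (τ₁ e^(−t/τ₁) − τ₂ e^(−t/τ₂))/(τ₁ − τ₂)].
At t = 49.1: e^(−t/τ₁) = 0.26907, e^(−t/τ₂) = 0.040482.
C₂ = 1.62·[1 − (37.401·0.26907 − 15.311·0.040482)/(22.090)] = 1.62·0.57250 = 0.92745 mg/L.

0.927 mg/L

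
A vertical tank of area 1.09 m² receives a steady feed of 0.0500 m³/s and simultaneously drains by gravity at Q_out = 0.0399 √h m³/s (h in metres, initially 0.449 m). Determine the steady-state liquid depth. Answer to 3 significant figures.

Level balance: A dh/dt = 0.0500 − 0.0399 √h. Setting dh/dt = 0:
Q_in = 0.0399 √h_ss ⇒ √h_ss = 0.0500/0.0399 = 1.2531.
h_ss = 1.2531² = 1.5703 m. (Since h₀ = 0.449 m < h_ss, the level will rise toward this value.)

1.57 m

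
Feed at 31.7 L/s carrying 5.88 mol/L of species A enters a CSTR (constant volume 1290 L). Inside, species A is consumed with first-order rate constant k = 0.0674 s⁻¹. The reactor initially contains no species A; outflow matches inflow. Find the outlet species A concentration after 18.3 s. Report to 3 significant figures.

1.28 mol/L

Species balance: V dC/dt = Q C_in − Q C − k V C.
dC/dt = (Q/V) C_in − (Q/V + k) C; effective rate a = Q/V + k = 0.024574 + 0.0674 = 0.091974 s⁻¹.
C_ss = Q C_in/(Q + kV) = 1.5710 mol/L; C(t) = C_ss + (C₀ − C_ss) e^(−a t).
C(18.3) = 1.5710 + (-1.5710)·e^(−0.091974·18.3) = 1.5710 + (-1.5710)·0.18579 = 1.2791 mol/L.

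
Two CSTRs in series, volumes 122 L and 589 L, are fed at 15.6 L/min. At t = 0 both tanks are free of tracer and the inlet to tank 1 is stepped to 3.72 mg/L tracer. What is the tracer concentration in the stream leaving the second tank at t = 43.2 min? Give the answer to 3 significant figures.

Time constants: τᵢ = Vᵢ/Q for each well-mixed tank.
τ₁ = 122/15.6 = 7.8205 min; τ₂ = 589/15.6 = 37.756 min.
Tank 1: C₁ = C_in(1 − e^(−t/τ₁)). Tank 2 (τ₁ ≠ τ₂): C₂ = C_in[1 − (τ₁ e^(−t/τ₁) − τ₂ e^(−t/τ₂))/(τ₁ − τ₂)].
At t = 43.2: e^(−t/τ₁) = 0.0039901, e^(−t/τ₂) = 0.31849.
C₂ = 3.72·[1 − (7.8205·0.0039901 − 37.756·0.31849)/(-29.936)] = 3.72·0.59935 = 2.2296 mg/L.

2.23 mg/L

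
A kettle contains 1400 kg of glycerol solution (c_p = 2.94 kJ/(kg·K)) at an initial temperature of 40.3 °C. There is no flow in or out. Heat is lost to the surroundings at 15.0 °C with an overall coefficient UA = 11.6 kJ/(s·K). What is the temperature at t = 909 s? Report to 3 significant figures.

17.0 °C

Lumped-capacitance energy balance: M c_p dT/dt = UA(T_amb − T).
dT/dt = (T_ss − T)/τ with T_ss = T_amb = 15.000 °C, τ = M c_p/UA = 1400·2.94/11.6 = 354.83 s.
This is linear first-order; T(t) = T_ss + (T₀ − T_ss) e^(−t/τ).
T(909) = 15.000 + (25.300)·0.077165 = 16.952 °C.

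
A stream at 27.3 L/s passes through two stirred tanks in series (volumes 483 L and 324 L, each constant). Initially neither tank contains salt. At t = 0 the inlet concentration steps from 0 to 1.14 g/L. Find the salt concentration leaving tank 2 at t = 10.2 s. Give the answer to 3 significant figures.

0.178 g/L

Each tank obeys Vᵢ dCᵢ/dt = Q(Cᵢ₋₁ − Cᵢ), so τᵢ = Vᵢ/Q.
τ₁ = 483/27.3 = 17.692 s; τ₂ = 324/27.3 = 11.868 s.
Tank 1: C₁ = C_in(1 − e^(−t/τ₁)). Tank 2 (τ₁ ≠ τ₂): C₂ = C_in[1 − (τ₁ e^(−t/τ₁) − τ₂ e^(−t/τ₂))/(τ₁ − τ₂)].
At t = 10.2: e^(−t/τ₁) = 0.56185, e^(−t/τ₂) = 0.42340.
C₂ = 1.14·[1 − (17.692·0.56185 − 11.868·0.42340)/(5.8242)] = 1.14·0.15602 = 0.17787 g/L.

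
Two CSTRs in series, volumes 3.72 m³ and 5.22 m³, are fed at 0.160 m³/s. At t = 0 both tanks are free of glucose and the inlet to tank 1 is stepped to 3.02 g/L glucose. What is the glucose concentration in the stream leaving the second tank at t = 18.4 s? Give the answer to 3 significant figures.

0.435 g/L

Species balance on tank i: dCᵢ/dt = (Cᵢ₋₁ − Cᵢ)/τᵢ with τᵢ = Vᵢ/Q.
τ₁ = 3.72/0.160 = 23.250 s; τ₂ = 5.22/0.160 = 32.625 s.
Tank 1: C₁ = C_in(1 − e^(−t/τ₁)). Tank 2 (τ₁ ≠ τ₂): C₂ = C_in[1 − (τ₁ e^(−t/τ₁) − τ₂ e^(−t/τ₂))/(τ₁ − τ₂)].
At t = 18.4: e^(−t/τ₁) = 0.45321, e^(−t/τ₂) = 0.56894.
C₂ = 3.02·[1 − (23.250·0.45321 − 32.625·0.56894)/(-9.3750)] = 3.02·0.14406 = 0.43506 g/L.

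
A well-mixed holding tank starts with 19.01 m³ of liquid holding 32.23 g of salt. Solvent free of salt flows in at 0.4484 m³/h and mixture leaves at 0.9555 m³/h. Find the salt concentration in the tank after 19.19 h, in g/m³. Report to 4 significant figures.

Let m(t) be the amount of salt. Volume: V(t) = V₀ + (Q_in − Q_out) t = 19.01 − 0.507100 t; V(19.19) = 9.27875 m³.
No salt enters, so dm/dt = −Q_out · (m/V).
Separate: dm/m = −Q_out dt/V(t) ⇒ ln(m/m₀) = −(Q_out/(Q_in−Q_out)) ln(V/V₀).
m = m₀ (V₀/V)^(Q_out/(Q_in−Q_out)) = 32.23 × (19.01/9.27875)^(-1.88424) = 8.34319 g.
C = m/V = 8.34319/9.27875 = 0.899172 g/m³.

0.8992 g/m³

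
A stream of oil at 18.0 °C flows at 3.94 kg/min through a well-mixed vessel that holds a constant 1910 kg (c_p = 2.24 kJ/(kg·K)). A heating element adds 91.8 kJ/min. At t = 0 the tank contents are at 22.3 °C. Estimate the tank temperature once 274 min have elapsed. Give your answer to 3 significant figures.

24.9 °C

Energy balance: M c_p dT/dt = ṁ c_p (T_in − T) + 91.8.
Rearrange: dT/dt = (T_ss − T)/τ with τ = M/ṁ = 484.77 min and T_ss = T_in + Q̇/(ṁ c_p) = 28.402 °C.
Solution: T(t) = T_ss + (T₀ − T_ss) e^(−t/τ).
T(274) = 28.402 + (-6.1016)·e^(−274/484.77) = 28.402 + (-6.1016)·0.56824 = 24.934 °C.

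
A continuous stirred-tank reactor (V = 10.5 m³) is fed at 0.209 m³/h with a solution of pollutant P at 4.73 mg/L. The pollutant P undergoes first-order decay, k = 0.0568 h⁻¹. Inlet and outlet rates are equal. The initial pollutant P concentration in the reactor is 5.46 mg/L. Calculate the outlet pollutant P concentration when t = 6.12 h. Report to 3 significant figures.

3.87 mg/L

Species balance: V dC/dt = Q C_in − Q C − k V C.
dC/dt = (Q/V) C_in − (Q/V + k) C; effective rate a = Q/V + k = 0.019905 + 0.0568 = 0.076705 h⁻¹.
C_ss = Q C_in/(Q + kV) = 1.2274 mg/L; C(t) = C_ss + (C₀ − C_ss) e^(−a t).
C(6.12) = 1.2274 + (4.2326)·e^(−0.076705·6.12) = 1.2274 + (4.2326)·0.62536 = 3.8743 mg/L.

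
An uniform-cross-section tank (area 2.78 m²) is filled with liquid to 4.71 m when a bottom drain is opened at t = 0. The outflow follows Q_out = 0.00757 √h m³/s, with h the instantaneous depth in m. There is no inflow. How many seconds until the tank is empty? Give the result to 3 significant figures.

A dh/dt = −Q_out = −0.00757 √h.
∫ h^(−1/2) dh = −(0.00757/A) ∫ dt, giving 2√h = 2√h₀ − (0.00757/A) t.
Set h = 0: 2√h₀ = (0.00757/A) t_empty ⇒ t_empty = 2A√h₀/0.00757.
t_empty = 2·2.78·√4.71/0.00757 = 5.5600·2.1703/0.00757 = 1594.0 s.

1590 s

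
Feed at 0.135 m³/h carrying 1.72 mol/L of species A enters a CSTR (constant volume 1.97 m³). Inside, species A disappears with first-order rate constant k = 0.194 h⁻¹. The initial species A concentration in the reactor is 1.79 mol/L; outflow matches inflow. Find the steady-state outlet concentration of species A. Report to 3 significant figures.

Accumulation = in − out − consumed: V dC/dt = Q C_in − Q C − k V C.
At steady state: 0 = Q C_in − (Q + kV) C_ss, so C_ss = Q C_in/(Q + kV).
C_ss = 0.135·1.72/(0.135 + 0.194·1.97) = 0.23220/0.51718 = 0.44897 mol/L.

0.449 mol/L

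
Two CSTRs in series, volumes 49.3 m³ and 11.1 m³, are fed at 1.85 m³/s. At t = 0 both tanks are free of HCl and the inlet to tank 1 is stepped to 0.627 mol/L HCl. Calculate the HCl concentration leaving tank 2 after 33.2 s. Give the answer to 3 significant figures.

Species balance on tank i: dCᵢ/dt = (Cᵢ₋₁ − Cᵢ)/τᵢ with τᵢ = Vᵢ/Q.
τ₁ = 49.3/1.85 = 26.649 s; τ₂ = 11.1/1.85 = 6.0000 s.
Tank 1: C₁ = C_in(1 − e^(−t/τ₁)). Tank 2 (τ₁ ≠ τ₂): C₂ = C_in[1 − (τ₁ e^(−t/τ₁) − τ₂ e^(−t/τ₂))/(τ₁ − τ₂)].
At t = 33.2: e^(−t/τ₁) = 0.28770, e^(−t/τ₂) = 0.0039528.
C₂ = 0.627·[1 − (26.649·0.28770 − 6.0000·0.0039528)/(20.649)] = 0.627·0.62985 = 0.39492 mol/L.

0.395 mol/L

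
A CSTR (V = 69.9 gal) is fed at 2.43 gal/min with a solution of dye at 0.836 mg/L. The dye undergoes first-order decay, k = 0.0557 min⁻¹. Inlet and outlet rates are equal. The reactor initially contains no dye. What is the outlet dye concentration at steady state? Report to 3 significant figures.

0.321 mg/L

Accumulation = in − out − consumed: V dC/dt = Q C_in − Q C − k V C.
Steady state (dC/dt = 0): C_ss = Q C_in/(Q + kV) = C_in/(1 + kV/Q).
C_ss = 2.43·0.836/(2.43 + 0.0557·69.9) = 2.0315/6.3234 = 0.32126 mg/L.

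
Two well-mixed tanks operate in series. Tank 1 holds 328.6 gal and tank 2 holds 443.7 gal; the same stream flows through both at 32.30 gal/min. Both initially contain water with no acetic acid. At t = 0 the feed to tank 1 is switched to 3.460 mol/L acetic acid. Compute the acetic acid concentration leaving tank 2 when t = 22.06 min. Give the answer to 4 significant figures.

1.913 mol/L

Each tank obeys Vᵢ dCᵢ/dt = Q(Cᵢ₋₁ − Cᵢ), so τᵢ = Vᵢ/Q.
τ₁ = 328.6/32.30 = 10.1734 min; τ₂ = 443.7/32.30 = 13.7368 min.
Solving the cascade with C₁(0)=C₂(0)=0 gives C₂(t) = C_in[1 − (τ₁ e^(−t/τ₁) − τ₂ e^(−t/τ₂))/(τ₁ − τ₂)].
At t = 22.06: e^(−t/τ₁) = 0.114360, e^(−t/τ₂) = 0.200709.
C₂ = 3.460·[1 − (10.1734·0.114360 − 13.7368·0.200709)/(-3.56347)] = 3.460·0.552773 = 1.91259 mol/L.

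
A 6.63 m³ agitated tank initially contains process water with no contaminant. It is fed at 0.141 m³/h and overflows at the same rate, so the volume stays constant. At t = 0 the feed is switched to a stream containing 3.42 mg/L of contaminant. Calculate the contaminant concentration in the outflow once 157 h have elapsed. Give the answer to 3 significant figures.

3.30 mg/L

Unsteady species balance (constant V, well mixed): V dC/dt = Q(C_in − C).
So dC/dt = (C_in − C)/τ with τ = V/Q = 6.63/0.141 = 47.021 h.
Solution: C(t) = C_in + (C₀ − C_in) e^(−t/τ).
C(157) = 3.42 + (0 − 3.42)·e^(−157/47.021) = 3.42 + (-3.4200)·0.035475 = 3.2987 mg/L.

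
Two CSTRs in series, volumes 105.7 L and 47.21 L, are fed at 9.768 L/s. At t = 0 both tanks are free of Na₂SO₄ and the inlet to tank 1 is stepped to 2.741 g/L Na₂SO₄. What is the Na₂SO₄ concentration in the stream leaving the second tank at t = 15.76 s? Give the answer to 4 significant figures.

Each tank obeys Vᵢ dCᵢ/dt = Q(Cᵢ₋₁ − Cᵢ), so τᵢ = Vᵢ/Q.
τ₁ = 105.7/9.768 = 10.8210 s; τ₂ = 47.21/9.768 = 4.83313 s.
Tank 1: C₁ = C_in(1 − e^(−t/τ₁)). Tank 2 (τ₁ ≠ τ₂): C₂ = C_in[1 − (τ₁ e^(−t/τ₁) − τ₂ e^(−t/τ₂))/(τ₁ − τ₂)].
At t = 15.76: e^(−t/τ₁) = 0.233069, e^(−t/τ₂) = 0.0383566.
C₂ = 2.741·[1 − (10.8210·0.233069 − 4.83313·0.0383566)/(5.98792)] = 2.741·0.609770 = 1.67138 g/L.

1.671 g/L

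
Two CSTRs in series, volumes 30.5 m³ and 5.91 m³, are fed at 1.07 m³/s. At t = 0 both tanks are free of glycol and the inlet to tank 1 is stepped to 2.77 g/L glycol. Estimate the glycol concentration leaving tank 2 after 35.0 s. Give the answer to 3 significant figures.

1.76 g/L

Species balance on tank i: dCᵢ/dt = (Cᵢ₋₁ − Cᵢ)/τᵢ with τᵢ = Vᵢ/Q.
τ₁ = 30.5/1.07 = 28.505 s; τ₂ = 5.91/1.07 = 5.5234 s.
Tank 1: C₁ = C_in(1 − e^(−t/τ₁)). Tank 2 (τ₁ ≠ τ₂): C₂ = C_in[1 − (τ₁ e^(−t/τ₁) − τ₂ e^(−t/τ₂))/(τ₁ − τ₂)].
At t = 35.0: e^(−t/τ₁) = 0.29292, e^(−t/τ₂) = 0.0017701.
C₂ = 2.77·[1 − (28.505·0.29292 − 5.5234·0.0017701)/(22.981)] = 2.77·0.63711 = 1.7648 g/L.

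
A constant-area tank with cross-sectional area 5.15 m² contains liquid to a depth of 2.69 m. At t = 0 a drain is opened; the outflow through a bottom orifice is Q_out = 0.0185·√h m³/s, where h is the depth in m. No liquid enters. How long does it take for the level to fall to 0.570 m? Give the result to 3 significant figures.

493 s

Accumulation of liquid (constant cross-section A): A dh/dt = −0.0185 √h.
∫ h^(−1/2) dh = −(0.0185/A) ∫ dt, giving 2√h = 2√h₀ − (0.0185/A) t.
t = 2A(√h₀ − √h)/0.0185 = 2·5.15·(√2.69 − √0.570)/0.0185
  = 10.300 × (1.6401 − 0.75498) / 0.0185 = 492.81 s.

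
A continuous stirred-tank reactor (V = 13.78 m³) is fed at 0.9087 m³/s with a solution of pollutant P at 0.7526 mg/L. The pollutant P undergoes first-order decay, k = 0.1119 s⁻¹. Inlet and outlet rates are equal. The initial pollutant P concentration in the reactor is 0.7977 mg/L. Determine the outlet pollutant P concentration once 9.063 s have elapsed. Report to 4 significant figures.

V dC/dt = Q(C_in − C) − k V C.
dC/dt = (Q/V) C_in − (Q/V + k) C; effective rate a = Q/V + k = 0.0659434 + 0.1119 = 0.177843 s⁻¹.
C_ss = Q C_in/(Q + kV) = 0.279060 mg/L; C(t) = C_ss + (C₀ − C_ss) e^(−a t).
C(9.063) = 0.279060 + (0.518640)·e^(−0.177843·9.063) = 0.279060 + (0.518640)·0.199529 = 0.382544 mg/L.

0.3825 mg/L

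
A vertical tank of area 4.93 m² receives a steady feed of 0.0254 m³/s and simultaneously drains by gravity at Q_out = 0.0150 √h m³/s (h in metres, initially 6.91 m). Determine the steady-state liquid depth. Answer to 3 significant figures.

2.87 m

Mass balance (ρ constant): A dh/dt = Q_in − 0.0150 √h. At steady state dh/dt = 0:
Q_in = 0.0150 √h_ss ⇒ √h_ss = 0.0254/0.0150 = 1.6933.
h_ss = 1.6933² = 2.8674 m. (Since h₀ = 6.91 m > h_ss, the level will fall toward this value.)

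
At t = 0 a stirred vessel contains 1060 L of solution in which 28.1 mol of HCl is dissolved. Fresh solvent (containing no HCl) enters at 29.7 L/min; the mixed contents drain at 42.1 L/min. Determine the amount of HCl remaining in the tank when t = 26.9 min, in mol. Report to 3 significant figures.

Let m(t) be the amount of HCl. Volume: V(t) = V₀ + (Q_in − Q_out) t = 1060 − 12.400 t; V(26.9) = 726.44 L.
Solute balance: dm/dt = 0 − Q_out C = −Q_out m/V(t).
dm/m = −Q_out dt/(V₀ − 12.400 t); integrating gives ln(m/m₀) = −(Q_out/(Q_in−Q_out)) ln(V/V₀).
m = m₀ (V₀/V)^(Q_out/(Q_in−Q_out)) = 28.1 × (1060/726.44)^(-3.3952) = 7.7900 mol.

7.79 mol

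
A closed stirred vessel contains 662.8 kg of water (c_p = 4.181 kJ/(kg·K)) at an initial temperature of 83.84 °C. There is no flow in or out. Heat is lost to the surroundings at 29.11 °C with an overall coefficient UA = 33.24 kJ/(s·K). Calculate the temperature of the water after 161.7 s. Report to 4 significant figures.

36.98 °C

M c_p dT/dt = −UA(T − T_amb).
dT/dt = (T_ss − T)/τ with T_ss = T_amb = 29.1100 °C, τ = M c_p/UA = 662.8·4.181/33.24 = 83.3684 s.
T approaches T_ss exponentially: T(t) = T_ss + (T₀ − T_ss) e^(−t/τ).
T(161.7) = 29.1100 + (54.7300)·0.143764 = 36.9782 °C.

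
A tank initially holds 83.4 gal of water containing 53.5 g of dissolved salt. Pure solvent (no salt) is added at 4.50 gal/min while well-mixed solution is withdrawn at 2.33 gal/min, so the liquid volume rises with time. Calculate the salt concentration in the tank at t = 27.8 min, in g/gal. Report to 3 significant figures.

Total volume: dV/dt = Q_in − Q_out = 2.1700 gal/min, so V(t) = 83.4 + 2.1700 t and V(27.8) = 143.73 gal.
Solute balance: dm/dt = 0 − Q_out C = −Q_out m/V(t).
dm/m = −Q_out dt/(V₀ + 2.1700 t); integrating gives ln(m/m₀) = −(Q_out/(Q_in−Q_out)) ln(V/V₀).
m = m₀ (V₀/V)^(Q_out/(Q_in−Q_out)) = 53.5 × (83.4/143.73)^(1.0737) = 29.823 g.
C = m/V = 29.823/143.73 = 0.20750 g/gal.

0.208 g/gal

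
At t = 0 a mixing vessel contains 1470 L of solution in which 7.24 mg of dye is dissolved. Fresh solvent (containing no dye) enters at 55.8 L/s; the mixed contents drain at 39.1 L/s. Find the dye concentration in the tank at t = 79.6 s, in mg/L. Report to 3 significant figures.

Let m(t) be the amount of dye. Volume: V(t) = V₀ + (Q_in − Q_out) t = 1470 + 16.700 t; V(79.6) = 2799.3 L.
Solute balance: dm/dt = 0 − Q_out C = −Q_out m/V(t).
Separate: dm/m = −Q_out dt/V(t) ⇒ ln(m/m₀) = −(Q_out/(Q_in−Q_out)) ln(V/V₀).
m = m₀ (V₀/V)^(Q_out/(Q_in−Q_out)) = 7.24 × (1470/2799.3)^(2.3413) = 1.6025 mg.
C = m/V = 1.6025/2799.3 = 0.00057245 mg/L.

0.000572 mg/L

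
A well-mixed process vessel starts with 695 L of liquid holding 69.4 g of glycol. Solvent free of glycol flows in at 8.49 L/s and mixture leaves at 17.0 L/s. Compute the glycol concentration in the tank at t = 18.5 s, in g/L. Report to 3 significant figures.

0.0773 g/L

Total volume: dV/dt = Q_in − Q_out = -8.5100 L/s, so V(t) = 695 − 8.5100 t and V(18.5) = 537.57 L.
No glycol enters, so dm/dt = −Q_out · (m/V).
Separate: dm/m = −Q_out dt/V(t) ⇒ ln(m/m₀) = −(Q_out/(Q_in−Q_out)) ln(V/V₀).
m = m₀ (V₀/V)^(Q_out/(Q_in−Q_out)) = 69.4 × (695/537.57)^(-1.9976) = 41.545 g.
C = m/V = 41.545/537.57 = 0.077283 g/L.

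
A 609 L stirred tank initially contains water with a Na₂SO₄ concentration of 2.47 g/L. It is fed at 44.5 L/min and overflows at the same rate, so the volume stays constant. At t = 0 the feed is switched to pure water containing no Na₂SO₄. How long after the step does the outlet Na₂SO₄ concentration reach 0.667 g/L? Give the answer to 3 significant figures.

17.9 min

Species balance on the tank: V dC/dt = Q(C_in − C), so τ = V/Q = 13.685 min.
C(t) = C_in + (C₀ − C_in) e^(−t/τ). Set C = 0.667 and solve for t:
e^(−t/τ) = (C − C_in)/(C₀ − C_in) = (0.667 − 0)/(2.47 − 0) = 0.27004
t = −τ ln(…) = 13.685 × 1.3092 = 17.917 min.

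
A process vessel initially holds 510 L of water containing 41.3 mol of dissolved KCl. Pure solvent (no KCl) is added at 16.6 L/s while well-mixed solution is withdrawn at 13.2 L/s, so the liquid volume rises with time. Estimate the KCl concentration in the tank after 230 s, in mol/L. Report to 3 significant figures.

0.000866 mol/L

Let m(t) be the amount of KCl. Volume: V(t) = V₀ + (Q_in − Q_out) t = 510 + 3.4000 t; V(230) = 1292.0 L.
Species balance (pure solvent in): dm/dt = −Q_out · m/V(t).
Separate: dm/m = −Q_out dt/V(t) ⇒ ln(m/m₀) = −(Q_out/(Q_in−Q_out)) ln(V/V₀).
m = m₀ (V₀/V)^(Q_out/(Q_in−Q_out)) = 41.3 × (510/1292.0)^(3.8824) = 1.1186 mol.
C = m/V = 1.1186/1292.0 = 0.00086579 mol/L.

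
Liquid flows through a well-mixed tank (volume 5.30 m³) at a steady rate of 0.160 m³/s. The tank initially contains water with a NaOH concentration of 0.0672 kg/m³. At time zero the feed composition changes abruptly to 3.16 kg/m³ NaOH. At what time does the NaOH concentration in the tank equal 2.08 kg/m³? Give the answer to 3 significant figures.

Species balance: V dC/dt = Q(C_in − C) ⇒ τ = V/Q = 33.125 s.
C(t) = C_in + (C₀ − C_in) e^(−t/τ). Set C = 2.08 and solve for t:
e^(−t/τ) = (C − C_in)/(C₀ − C_in) = (2.08 − 3.16)/(0.0672 − 3.16) = 0.34920
t = −τ ln(…) = 33.125 × 1.0521 = 34.851 s.

34.9 s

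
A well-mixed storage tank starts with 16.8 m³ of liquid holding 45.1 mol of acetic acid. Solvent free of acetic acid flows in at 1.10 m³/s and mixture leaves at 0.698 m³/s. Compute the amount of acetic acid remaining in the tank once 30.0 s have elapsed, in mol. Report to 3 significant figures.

Total volume: dV/dt = Q_in − Q_out = 0.40200 m³/s, so V(t) = 16.8 + 0.40200 t and V(30.0) = 28.860 m³.
Species balance (pure solvent in): dm/dt = −Q_out · m/V(t).
dm/m = −Q_out dt/(V₀ + 0.40200 t); integrating gives ln(m/m₀) = −(Q_out/(Q_in−Q_out)) ln(V/V₀).
m = m₀ (V₀/V)^(Q_out/(Q_in−Q_out)) = 45.1 × (16.8/28.860)^(1.7363) = 17.626 mol.

17.6 mol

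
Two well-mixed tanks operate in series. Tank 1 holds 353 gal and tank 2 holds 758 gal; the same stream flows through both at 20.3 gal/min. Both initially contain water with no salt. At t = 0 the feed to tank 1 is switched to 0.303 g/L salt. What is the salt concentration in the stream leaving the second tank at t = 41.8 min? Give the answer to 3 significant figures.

0.142 g/L

Time constants: τᵢ = Vᵢ/Q for each well-mixed tank.
τ₁ = 353/20.3 = 17.389 min; τ₂ = 758/20.3 = 37.340 min.
Tank 1: C₁ = C_in(1 − e^(−t/τ₁)). Tank 2 (τ₁ ≠ τ₂): C₂ = C_in[1 − (τ₁ e^(−t/τ₁) − τ₂ e^(−t/τ₂))/(τ₁ − τ₂)].
At t = 41.8: e^(−t/τ₁) = 0.090374, e^(−t/τ₂) = 0.32646.
C₂ = 0.303·[1 − (17.389·0.090374 − 37.340·0.32646)/(-19.951)] = 0.303·0.46777 = 0.14173 g/L.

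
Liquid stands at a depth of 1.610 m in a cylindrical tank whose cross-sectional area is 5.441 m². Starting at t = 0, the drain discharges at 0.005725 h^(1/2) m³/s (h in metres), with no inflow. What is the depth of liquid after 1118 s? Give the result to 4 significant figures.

0.4633 m

With no inflow, A dh/dt = −0.005725 √h.
Separate and integrate: 2(√h − √h₀) = −(0.005725/A) t.
√h = √1.610 − 0.005725·1118/(2·5.441) = 1.26886 − 0.588178 = 0.680680.
h = 0.680680² = 0.463325 m.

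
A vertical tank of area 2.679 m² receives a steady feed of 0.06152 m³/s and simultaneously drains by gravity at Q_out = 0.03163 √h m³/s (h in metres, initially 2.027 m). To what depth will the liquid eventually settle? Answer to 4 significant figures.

Level balance: A dh/dt = 0.06152 − 0.03163 √h. Setting dh/dt = 0:
Q_in = 0.03163 √h_ss ⇒ √h_ss = 0.06152/0.03163 = 1.94499.
h_ss = 1.94499² = 3.78298 m. (Since h₀ = 2.027 m < h_ss, the level will rise toward this value.)

3.783 m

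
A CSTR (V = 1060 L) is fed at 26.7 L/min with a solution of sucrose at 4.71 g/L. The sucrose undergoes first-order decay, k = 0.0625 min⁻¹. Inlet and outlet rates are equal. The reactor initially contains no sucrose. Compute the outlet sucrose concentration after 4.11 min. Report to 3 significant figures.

V dC/dt = Q(C_in − C) − k V C.
dC/dt = (Q/V) C_in − (Q/V + k) C; effective rate a = Q/V + k = 0.025189 + 0.0625 = 0.087689 min⁻¹.
C_ss = Q C_in/(Q + kV) = 1.3530 g/L; C(t) = C_ss + (C₀ − C_ss) e^(−a t).
C(4.11) = 1.3530 + (-1.3530)·e^(−0.087689·4.11) = 1.3530 + (-1.3530)·0.69740 = 0.40941 g/L.

0.409 g/L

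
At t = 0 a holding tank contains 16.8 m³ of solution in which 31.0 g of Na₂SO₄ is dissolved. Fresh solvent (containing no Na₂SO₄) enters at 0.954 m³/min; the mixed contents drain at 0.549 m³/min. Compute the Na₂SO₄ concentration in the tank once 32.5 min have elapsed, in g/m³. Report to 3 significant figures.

0.472 g/m³

Total volume: dV/dt = Q_in − Q_out = 0.40500 m³/min, so V(t) = 16.8 + 0.40500 t and V(32.5) = 29.962 m³.
Species balance (pure solvent in): dm/dt = −Q_out · m/V(t).
dm/m = −Q_out dt/(V₀ + 0.40500 t); integrating gives ln(m/m₀) = −(Q_out/(Q_in−Q_out)) ln(V/V₀).
m = m₀ (V₀/V)^(Q_out/(Q_in−Q_out)) = 31.0 × (16.8/29.962)^(1.3556) = 14.150 g.
C = m/V = 14.150/29.962 = 0.47225 g/m³.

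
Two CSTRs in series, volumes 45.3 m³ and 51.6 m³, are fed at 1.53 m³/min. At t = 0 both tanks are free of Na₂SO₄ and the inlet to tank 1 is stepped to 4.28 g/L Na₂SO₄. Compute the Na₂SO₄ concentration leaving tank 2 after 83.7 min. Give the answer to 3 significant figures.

3.17 g/L

Time constants: τᵢ = Vᵢ/Q for each well-mixed tank.
τ₁ = 45.3/1.53 = 29.608 min; τ₂ = 51.6/1.53 = 33.725 min.
Tank 1: C₁ = C_in(1 − e^(−t/τ₁)). Tank 2 (τ₁ ≠ τ₂): C₂ = C_in[1 − (τ₁ e^(−t/τ₁) − τ₂ e^(−t/τ₂))/(τ₁ − τ₂)].
At t = 83.7: e^(−t/τ₁) = 0.059193, e^(−t/τ₂) = 0.083592.
C₂ = 4.28·[1 − (29.608·0.059193 − 33.725·0.083592)/(-4.1176)] = 4.28·0.74096 = 3.1713 g/L.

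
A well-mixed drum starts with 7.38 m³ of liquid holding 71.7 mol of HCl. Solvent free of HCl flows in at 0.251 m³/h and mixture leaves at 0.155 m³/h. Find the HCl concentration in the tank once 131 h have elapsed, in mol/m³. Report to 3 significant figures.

0.721 mol/m³

Let m(t) be the amount of HCl. Volume: V(t) = V₀ + (Q_in − Q_out) t = 7.38 + 0.096000 t; V(131) = 19.956 m³.
Species balance (pure solvent in): dm/dt = −Q_out · m/V(t).
Separate: dm/m = −Q_out dt/V(t) ⇒ ln(m/m₀) = −(Q_out/(Q_in−Q_out)) ln(V/V₀).
m = m₀ (V₀/V)^(Q_out/(Q_in−Q_out)) = 71.7 × (7.38/19.956)^(1.6146) = 14.388 mol.
C = m/V = 14.388/19.956 = 0.72097 mol/m³.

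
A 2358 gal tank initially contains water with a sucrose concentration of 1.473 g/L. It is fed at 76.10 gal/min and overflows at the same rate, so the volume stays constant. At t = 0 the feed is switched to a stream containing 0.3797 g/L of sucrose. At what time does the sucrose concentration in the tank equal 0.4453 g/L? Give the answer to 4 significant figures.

Mass balance on the solute (V constant): V dC/dt = Q(C_in − C), so τ = V/Q = 30.9855 min.
C(t) = C_in + (C₀ − C_in) e^(−t/τ). Set C = 0.4453 and solve for t:
e^(−t/τ) = (C − C_in)/(C₀ − C_in) = (0.4453 − 0.3797)/(1.473 − 0.3797) = 0.0600018
t = −τ ln(…) = 30.9855 × 2.81338 = 87.1741 min.

87.17 min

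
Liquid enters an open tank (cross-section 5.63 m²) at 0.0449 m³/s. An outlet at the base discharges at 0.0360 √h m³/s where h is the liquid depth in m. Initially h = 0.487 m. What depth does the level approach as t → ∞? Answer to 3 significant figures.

Unsteady balance on liquid volume: A dh/dt = Q_in − 0.0360 √h. At steady state dh/dt = 0:
Q_in = 0.0360 √h_ss ⇒ √h_ss = 0.0449/0.0360 = 1.2472.
h_ss = 1.2472² = 1.5556 m. (Since h₀ = 0.487 m < h_ss, the level will rise toward this value.)

1.56 m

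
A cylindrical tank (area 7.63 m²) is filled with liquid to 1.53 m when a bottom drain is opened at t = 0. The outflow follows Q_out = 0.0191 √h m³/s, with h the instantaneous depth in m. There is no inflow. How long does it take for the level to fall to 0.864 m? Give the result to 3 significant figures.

Accumulation of liquid (constant cross-section A): A dh/dt = −0.0191 √h.
Separate and integrate: 2(√h − √h₀) = −(0.0191/A) t.
t = 2A(√h₀ − √h)/0.0191 = 2·7.63·(√1.53 − √0.864)/0.0191
  = 15.260 × (1.2369 − 0.92952) / 0.0191 = 245.61 s.

246 s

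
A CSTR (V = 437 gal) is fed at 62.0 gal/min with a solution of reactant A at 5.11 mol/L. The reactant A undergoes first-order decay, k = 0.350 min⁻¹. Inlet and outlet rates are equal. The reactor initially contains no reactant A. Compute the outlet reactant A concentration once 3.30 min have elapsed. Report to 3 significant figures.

Species balance: V dC/dt = Q C_in − Q C − k V C.
This is linear with rate a = Q/V + k = 0.49188 min⁻¹.
C_ss = Q C_in/(Q + kV) = 1.4739 mol/L; C(t) = C_ss + (C₀ − C_ss) e^(−a t).
C(3.30) = 1.4739 + (-1.4739)·e^(−0.49188·3.30) = 1.4739 + (-1.4739)·0.19727 = 1.1832 mol/L.

1.18 mol/L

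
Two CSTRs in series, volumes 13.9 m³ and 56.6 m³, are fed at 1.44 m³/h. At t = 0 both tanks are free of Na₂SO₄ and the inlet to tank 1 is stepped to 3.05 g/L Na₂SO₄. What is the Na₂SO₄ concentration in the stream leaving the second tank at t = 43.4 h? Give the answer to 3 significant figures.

1.72 g/L

Time constants: τᵢ = Vᵢ/Q for each well-mixed tank.
τ₁ = 13.9/1.44 = 9.6528 h; τ₂ = 56.6/1.44 = 39.306 h.
Solving the cascade with C₁(0)=C₂(0)=0 gives C₂(t) = C_in[1 − (τ₁ e^(−t/τ₁) − τ₂ e^(−t/τ₂))/(τ₁ − τ₂)].
At t = 43.4: e^(−t/τ₁) = 0.011152, e^(−t/τ₂) = 0.33149.
C₂ = 3.05·[1 − (9.6528·0.011152 − 39.306·0.33149)/(-29.653)] = 3.05·0.56424 = 1.7209 g/L.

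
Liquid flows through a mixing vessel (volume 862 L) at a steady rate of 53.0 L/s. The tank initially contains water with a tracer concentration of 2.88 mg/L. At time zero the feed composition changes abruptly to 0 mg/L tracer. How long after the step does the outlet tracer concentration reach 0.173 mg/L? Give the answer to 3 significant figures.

Unsteady species balance (constant V, well mixed): V dC/dt = Q(C_in − C), so τ = V/Q = 16.264 s.
C(t) = C_in + (C₀ − C_in) e^(−t/τ). Set C = 0.173 and solve for t:
e^(−t/τ) = (C − C_in)/(C₀ − C_in) = (0.173 − 0)/(2.88 − 0) = 0.060069
t = −τ ln(…) = 16.264 × 2.8123 = 45.739 s.

45.7 s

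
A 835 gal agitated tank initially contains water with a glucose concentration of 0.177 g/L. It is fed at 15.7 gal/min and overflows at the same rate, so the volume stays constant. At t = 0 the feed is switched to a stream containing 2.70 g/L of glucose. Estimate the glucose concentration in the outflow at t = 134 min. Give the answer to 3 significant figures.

2.50 g/L

Mass balance on the solute (V constant): V dC/dt = Q(C_in − C).
So dC/dt = (C_in − C)/τ with τ = V/Q = 835/15.7 = 53.185 min.
Integrating: C(t) = C_in + (C₀ − C_in) e^(−t/τ).
C(134) = 2.70 + (0.177 − 2.70)·e^(−134/53.185) = 2.70 + (-2.5230)·0.080498 = 2.4969 g/L.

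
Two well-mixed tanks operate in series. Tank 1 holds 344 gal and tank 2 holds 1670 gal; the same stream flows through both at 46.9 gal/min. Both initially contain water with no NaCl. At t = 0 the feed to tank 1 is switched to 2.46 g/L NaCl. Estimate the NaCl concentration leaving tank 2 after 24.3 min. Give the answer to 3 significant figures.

0.917 g/L

Species balance on tank i: dCᵢ/dt = (Cᵢ₋₁ − Cᵢ)/τᵢ with τᵢ = Vᵢ/Q.
τ₁ = 344/46.9 = 7.3348 min; τ₂ = 1670/46.9 = 35.608 min.
Tank 1: C₁ = C_in(1 − e^(−t/τ₁)). Tank 2 (τ₁ ≠ τ₂): C₂ = C_in[1 − (τ₁ e^(−t/τ₁) − τ₂ e^(−t/τ₂))/(τ₁ − τ₂)].
At t = 24.3: e^(−t/τ₁) = 0.036407, e^(−t/τ₂) = 0.50538.
C₂ = 2.46·[1 − (7.3348·0.036407 − 35.608·0.50538)/(-28.273)] = 2.46·0.37295 = 0.91746 g/L.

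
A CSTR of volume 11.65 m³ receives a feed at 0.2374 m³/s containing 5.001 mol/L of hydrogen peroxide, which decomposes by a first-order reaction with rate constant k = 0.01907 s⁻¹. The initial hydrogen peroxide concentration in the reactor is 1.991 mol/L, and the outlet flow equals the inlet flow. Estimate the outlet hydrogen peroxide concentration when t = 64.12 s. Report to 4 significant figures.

V dC/dt = Q(C_in − C) − k V C.
This is linear with rate a = Q/V + k = 0.0394477 s⁻¹.
C_ss = Q C_in/(Q + kV) = 2.58339 mol/L; C(t) = C_ss + (C₀ − C_ss) e^(−a t).
C(64.12) = 2.58339 + (-0.592391)·e^(−0.0394477·64.12) = 2.58339 + (-0.592391)·0.0797080 = 2.53617 mol/L.

2.536 mol/L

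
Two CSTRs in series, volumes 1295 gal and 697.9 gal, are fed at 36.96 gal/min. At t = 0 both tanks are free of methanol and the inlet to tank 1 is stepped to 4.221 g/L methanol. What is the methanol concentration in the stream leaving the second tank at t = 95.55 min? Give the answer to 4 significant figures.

Each tank obeys Vᵢ dCᵢ/dt = Q(Cᵢ₋₁ − Cᵢ), so τᵢ = Vᵢ/Q.
τ₁ = 1295/36.96 = 35.0379 min; τ₂ = 697.9/36.96 = 18.8826 min.
Solving the cascade with C₁(0)=C₂(0)=0 gives C₂(t) = C_in[1 − (τ₁ e^(−t/τ₁) − τ₂ e^(−t/τ₂))/(τ₁ − τ₂)].
At t = 95.55: e^(−t/τ₁) = 0.0654121, e^(−t/τ₂) = 0.00634416.
C₂ = 4.221·[1 − (35.0379·0.0654121 − 18.8826·0.00634416)/(16.1553)] = 4.221·0.865548 = 3.65348 g/L.

3.653 g/L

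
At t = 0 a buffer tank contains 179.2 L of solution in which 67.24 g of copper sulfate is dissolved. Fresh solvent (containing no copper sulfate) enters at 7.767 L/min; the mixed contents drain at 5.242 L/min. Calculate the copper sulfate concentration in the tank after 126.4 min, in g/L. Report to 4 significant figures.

0.01614 g/L

Total volume: dV/dt = Q_in − Q_out = 2.52500 L/min, so V(t) = 179.2 + 2.52500 t and V(126.4) = 498.360 L.
Solute balance: dm/dt = 0 − Q_out C = −Q_out m/V(t).
dm/m = −Q_out dt/(V₀ + 2.52500 t); integrating gives ln(m/m₀) = −(Q_out/(Q_in−Q_out)) ln(V/V₀).
m = m₀ (V₀/V)^(Q_out/(Q_in−Q_out)) = 67.24 × (179.2/498.360)^(2.07604) = 8.04341 g.
C = m/V = 8.04341/498.360 = 0.0161398 g/L.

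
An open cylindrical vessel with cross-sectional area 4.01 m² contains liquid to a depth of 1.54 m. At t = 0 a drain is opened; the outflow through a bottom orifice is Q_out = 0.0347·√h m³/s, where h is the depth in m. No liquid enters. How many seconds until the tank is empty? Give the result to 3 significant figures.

Mass balance (ρ constant): A dh/dt = −0.0347 √h.
∫ h^(−1/2) dh = −(0.0347/A) ∫ dt, giving 2√h = 2√h₀ − (0.0347/A) t.
Tank is empty when √h = 0: t_empty = 2A√h₀/0.0347.
t_empty = 2·4.01·√1.54/0.0347 = 8.0200·1.2410/0.0347 = 286.82 s.

287 s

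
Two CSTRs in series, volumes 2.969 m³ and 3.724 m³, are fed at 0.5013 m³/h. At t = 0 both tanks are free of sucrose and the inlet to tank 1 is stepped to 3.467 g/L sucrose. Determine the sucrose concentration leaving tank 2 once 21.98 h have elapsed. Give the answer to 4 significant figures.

2.913 g/L

Time constants: τᵢ = Vᵢ/Q for each well-mixed tank.
τ₁ = 2.969/0.5013 = 5.92260 h; τ₂ = 3.724/0.5013 = 7.42869 h.
Tank 1: C₁ = C_in(1 − e^(−t/τ₁)). Tank 2 (τ₁ ≠ τ₂): C₂ = C_in[1 − (τ₁ e^(−t/τ₁) − τ₂ e^(−t/τ₂))/(τ₁ − τ₂)].
At t = 21.98: e^(−t/τ₁) = 0.0244480, e^(−t/τ₂) = 0.0518811.
C₂ = 3.467·[1 − (5.92260·0.0244480 − 7.42869·0.0518811)/(-1.50608)] = 3.467·0.840240 = 2.91311 g/L.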